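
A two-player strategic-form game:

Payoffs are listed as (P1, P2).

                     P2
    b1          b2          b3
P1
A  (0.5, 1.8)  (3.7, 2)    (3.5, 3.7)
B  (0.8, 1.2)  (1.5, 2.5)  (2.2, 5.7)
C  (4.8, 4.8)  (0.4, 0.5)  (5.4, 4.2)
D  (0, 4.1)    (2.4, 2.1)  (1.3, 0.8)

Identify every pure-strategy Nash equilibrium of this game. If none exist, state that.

Pure NE: (C, b1)

P1 against b1: payoffs 0.5, 0.8, 4.8, 0 → best response C.
P1 against b2: payoffs 3.7, 1.5, 0.4, 2.4 → best response A.
P1 against b3: payoffs 3.5, 2.2, 5.4, 1.3 → best response C.
P2 against A: payoffs 1.8, 2, 3.7 → best response b3.
P2 against B: payoffs 1.2, 2.5, 5.7 → best response b3.
P2 against C: payoffs 4.8, 0.5, 4.2 → best response b1.
P2 against D: payoffs 4.1, 2.1, 0.8 → best response b1.
Mutual best responses: (C, b1).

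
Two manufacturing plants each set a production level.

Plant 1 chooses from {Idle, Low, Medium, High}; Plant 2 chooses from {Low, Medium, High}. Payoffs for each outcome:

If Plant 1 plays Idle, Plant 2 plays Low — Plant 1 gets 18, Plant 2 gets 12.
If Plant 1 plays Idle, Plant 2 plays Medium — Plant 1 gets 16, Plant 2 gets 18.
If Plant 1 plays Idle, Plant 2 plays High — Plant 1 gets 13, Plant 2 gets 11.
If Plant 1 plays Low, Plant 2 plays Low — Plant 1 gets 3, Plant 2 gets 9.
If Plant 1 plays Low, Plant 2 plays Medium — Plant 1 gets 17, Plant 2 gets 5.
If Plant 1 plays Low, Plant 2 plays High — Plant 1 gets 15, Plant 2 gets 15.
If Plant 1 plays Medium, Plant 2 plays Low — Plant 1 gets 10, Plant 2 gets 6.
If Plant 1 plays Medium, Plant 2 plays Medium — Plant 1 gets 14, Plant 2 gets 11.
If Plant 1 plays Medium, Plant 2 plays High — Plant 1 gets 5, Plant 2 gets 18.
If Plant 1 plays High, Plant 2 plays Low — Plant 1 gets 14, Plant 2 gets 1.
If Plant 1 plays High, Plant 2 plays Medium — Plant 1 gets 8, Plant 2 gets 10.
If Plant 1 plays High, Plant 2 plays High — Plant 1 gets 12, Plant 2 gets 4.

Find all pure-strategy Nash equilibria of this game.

Pure NE: (Low, High)

Mark each player's best response to every combination of opponents' strategies; a profile where every player is best-responding is a pure Nash equilibrium.
Plant 1 against Low: payoffs 18, 3, 10, 14 → best response Idle.
Plant 1 against Medium: payoffs 16, 17, 14, 8 → best response Low.
Plant 1 against High: payoffs 13, 15, 5, 12 → best response Low.
Plant 2 against Idle: payoffs 12, 18, 11 → best response Medium.
Plant 2 against Low: payoffs 9, 5, 15 → best response High.
Plant 2 against Medium: payoffs 6, 11, 18 → best response High.
Plant 2 against High: payoffs 1, 10, 4 → best response Medium.
Mutual best responses: (Low, High).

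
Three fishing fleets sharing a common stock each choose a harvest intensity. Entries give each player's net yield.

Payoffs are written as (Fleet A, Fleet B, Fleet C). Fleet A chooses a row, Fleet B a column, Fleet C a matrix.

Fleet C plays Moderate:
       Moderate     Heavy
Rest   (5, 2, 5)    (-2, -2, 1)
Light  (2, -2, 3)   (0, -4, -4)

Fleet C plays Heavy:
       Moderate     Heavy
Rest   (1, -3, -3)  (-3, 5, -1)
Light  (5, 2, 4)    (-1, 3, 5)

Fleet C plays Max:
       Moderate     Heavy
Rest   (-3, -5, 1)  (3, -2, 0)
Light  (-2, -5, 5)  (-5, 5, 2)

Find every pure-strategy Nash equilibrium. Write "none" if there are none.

The pure Nash equilibria are (Rest, Moderate, Moderate); (Light, Heavy, Heavy).

Check each profile: it is a Nash equilibrium iff no player can strictly gain by switching unilaterally.
(Rest, Moderate, Moderate): Fleet A gets 5, best alternative 2; Fleet B gets 2, best alternative -2; Fleet C gets 5, best alternative 1. No profitable deviation — NE.
(Rest, Moderate, Heavy): Fleet A can switch to Light (1 → 5). Not NE.
(Rest, Moderate, Max): Fleet A can switch to Light (-3 → -2). Not NE.
(Rest, Heavy, Moderate): Fleet A can switch to Light (-2 → 0). Not NE.
(Rest, Heavy, Heavy): Fleet A can switch to Light (-3 → -1). Not NE.
(Rest, Heavy, Max): Fleet C can switch to Moderate (0 → 1). Not NE.
(Light, Moderate, Moderate): Fleet A can switch to Rest (2 → 5). Not NE.
(Light, Moderate, Heavy): Fleet B can switch to Heavy (2 → 3). Not NE.
(Light, Moderate, Max): Fleet B can switch to Heavy (-5 → 5). Not NE.
(Light, Heavy, Heavy): Fleet A gets -1, best alternative -3; Fleet B gets 3, best alternative 2; Fleet C gets 5, best alternative 2. No profitable deviation — NE.
(The remaining 2 profiles each have a profitable deviation by the same check.)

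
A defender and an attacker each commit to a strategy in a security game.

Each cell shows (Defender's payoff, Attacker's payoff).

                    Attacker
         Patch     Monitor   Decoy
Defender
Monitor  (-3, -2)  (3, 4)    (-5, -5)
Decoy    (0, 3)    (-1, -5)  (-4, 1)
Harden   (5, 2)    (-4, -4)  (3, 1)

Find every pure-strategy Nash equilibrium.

The pure Nash equilibria are (Monitor, Monitor), (Harden, Patch).

For each player, find the best response to each opponent profile; mutual best responses are the pure NE.
Defender against Patch: payoffs -3, 0, 5 → best response Harden.
Defender against Monitor: payoffs 3, -1, -4 → best response Monitor.
Defender against Decoy: payoffs -5, -4, 3 → best response Harden.
Attacker against Monitor: payoffs -2, 4, -5 → best response Monitor.
Attacker against Decoy: payoffs 3, -5, 1 → best response Patch.
Attacker against Harden: payoffs 2, -4, 1 → best response Patch.
Mutual best responses: (Monitor, Monitor); (Harden, Patch).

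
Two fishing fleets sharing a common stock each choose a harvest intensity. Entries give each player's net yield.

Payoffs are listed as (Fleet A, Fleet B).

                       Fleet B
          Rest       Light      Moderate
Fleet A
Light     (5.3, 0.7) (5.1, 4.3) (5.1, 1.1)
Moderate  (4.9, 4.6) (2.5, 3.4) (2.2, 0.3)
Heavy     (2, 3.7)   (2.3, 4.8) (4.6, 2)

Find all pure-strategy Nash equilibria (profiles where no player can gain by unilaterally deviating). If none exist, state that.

Fleet A against Rest: payoffs 5.3, 4.9, 2 → best response Light.
Fleet A against Light: payoffs 5.1, 2.5, 2.3 → best response Light.
Fleet A against Moderate: payoffs 5.1, 2.2, 4.6 → best response Light.
Fleet B against Light: payoffs 0.7, 4.3, 1.1 → best response Light.
Fleet B against Moderate: payoffs 4.6, 3.4, 0.3 → best response Rest.
Fleet B against Heavy: payoffs 3.7, 4.8, 2 → best response Light.
Mutual best responses: (Light, Light).

The unique pure-strategy Nash equilibrium is (Light, Light).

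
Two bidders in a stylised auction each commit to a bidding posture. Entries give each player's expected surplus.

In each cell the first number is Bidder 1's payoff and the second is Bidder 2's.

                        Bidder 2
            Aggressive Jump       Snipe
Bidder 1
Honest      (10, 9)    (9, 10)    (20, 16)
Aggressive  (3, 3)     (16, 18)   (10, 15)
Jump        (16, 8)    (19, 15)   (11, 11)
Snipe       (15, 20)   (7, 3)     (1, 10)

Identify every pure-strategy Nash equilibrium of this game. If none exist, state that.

(Honest, Snipe) and (Jump, Jump)

Check each profile: it is a Nash equilibrium iff no player can strictly gain by switching unilaterally.
(Honest, Aggressive): Bidder 1 can switch to Jump (10 → 16). Not NE.
(Honest, Jump): Bidder 1 can switch to Aggressive (9 → 16). Not NE.
(Honest, Snipe): Bidder 1 gets 20, best alternative 11; Bidder 2 gets 16, best alternative 10. No profitable deviation — NE.
(Aggressive, Aggressive): Bidder 1 can switch to Honest (3 → 10). Not NE.
(Aggressive, Jump): Bidder 1 can switch to Jump (16 → 19). Not NE.
(Aggressive, Snipe): Bidder 1 can switch to Honest (10 → 20). Not NE.
(Jump, Aggressive): Bidder 2 can switch to Jump (8 → 15). Not NE.
(Jump, Jump): Bidder 1 gets 19, best alternative 16; Bidder 2 gets 15, best alternative 11. No profitable deviation — NE.
(Jump, Snipe): Bidder 1 can switch to Honest (11 → 20). Not NE.
(Snipe, Aggressive): Bidder 1 can switch to Jump (15 → 16). Not NE.
(Snipe, Jump): Bidder 1 can switch to Honest (7 → 9). Not NE.
(Snipe, Snipe): Bidder 1 can switch to Honest (1 → 20). Not NE.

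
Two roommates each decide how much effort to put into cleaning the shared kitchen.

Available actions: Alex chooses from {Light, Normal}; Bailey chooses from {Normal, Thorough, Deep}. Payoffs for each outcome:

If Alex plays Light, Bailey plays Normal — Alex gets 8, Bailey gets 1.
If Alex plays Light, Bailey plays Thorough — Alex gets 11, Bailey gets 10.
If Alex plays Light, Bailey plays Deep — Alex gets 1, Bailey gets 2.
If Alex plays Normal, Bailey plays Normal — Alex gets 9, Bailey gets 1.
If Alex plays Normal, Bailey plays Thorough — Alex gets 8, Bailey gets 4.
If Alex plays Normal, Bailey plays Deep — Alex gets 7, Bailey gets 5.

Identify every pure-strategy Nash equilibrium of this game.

(Light, Thorough) and (Normal, Deep)

Alex against Normal: payoffs 8, 9 → best response Normal.
Alex against Thorough: payoffs 11, 8 → best response Light.
Alex against Deep: payoffs 1, 7 → best response Normal.
Bailey against Light: payoffs 1, 10, 2 → best response Thorough.
Bailey against Normal: payoffs 1, 4, 5 → best response Deep.
Mutual best responses: (Light, Thorough); (Normal, Deep).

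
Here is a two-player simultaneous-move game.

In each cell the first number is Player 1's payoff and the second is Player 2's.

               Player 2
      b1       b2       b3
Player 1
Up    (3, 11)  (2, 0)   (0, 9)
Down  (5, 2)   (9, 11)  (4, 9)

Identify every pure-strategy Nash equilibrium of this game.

(Up, b1): Player 1 can switch to Down (3 → 5). Not NE.
(Up, b2): Player 1 can switch to Down (2 → 9). Not NE.
(Up, b3): Player 1 can switch to Down (0 → 4). Not NE.
(Down, b1): Player 2 can switch to b2 (2 → 11). Not NE.
(Down, b2): Player 1 gets 9, best alternative 2; Player 2 gets 11, best alternative 9. No profitable deviation — NE.
(Down, b3): Player 2 can switch to b2 (9 → 11). Not NE.

(Down, b2)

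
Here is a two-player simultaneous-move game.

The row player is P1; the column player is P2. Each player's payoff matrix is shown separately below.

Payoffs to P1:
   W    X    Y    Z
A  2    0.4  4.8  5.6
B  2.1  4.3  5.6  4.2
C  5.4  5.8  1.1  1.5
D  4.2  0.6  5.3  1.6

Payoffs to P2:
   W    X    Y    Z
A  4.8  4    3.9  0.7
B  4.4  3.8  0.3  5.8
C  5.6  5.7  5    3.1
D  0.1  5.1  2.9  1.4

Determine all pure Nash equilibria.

Pure NE: (C, X)

(A, W): P1 can switch to B (2 → 2.1). Not NE.
(A, X): P1 can switch to B (0.4 → 4.3). Not NE.
(A, Y): P1 can switch to B (4.8 → 5.6). Not NE.
(A, Z): P2 can switch to W (0.7 → 4.8). Not NE.
(B, W): P1 can switch to C (2.1 → 5.4). Not NE.
(B, X): P1 can switch to C (4.3 → 5.8). Not NE.
(B, Y): P2 can switch to W (0.3 → 4.4). Not NE.
(B, Z): P1 can switch to A (4.2 → 5.6). Not NE.
(C, X): P1 gets 5.8, best alternative 4.3; P2 gets 5.7, best alternative 5.6. No profitable deviation — NE.
(The remaining 7 profiles each have a profitable deviation by the same check.)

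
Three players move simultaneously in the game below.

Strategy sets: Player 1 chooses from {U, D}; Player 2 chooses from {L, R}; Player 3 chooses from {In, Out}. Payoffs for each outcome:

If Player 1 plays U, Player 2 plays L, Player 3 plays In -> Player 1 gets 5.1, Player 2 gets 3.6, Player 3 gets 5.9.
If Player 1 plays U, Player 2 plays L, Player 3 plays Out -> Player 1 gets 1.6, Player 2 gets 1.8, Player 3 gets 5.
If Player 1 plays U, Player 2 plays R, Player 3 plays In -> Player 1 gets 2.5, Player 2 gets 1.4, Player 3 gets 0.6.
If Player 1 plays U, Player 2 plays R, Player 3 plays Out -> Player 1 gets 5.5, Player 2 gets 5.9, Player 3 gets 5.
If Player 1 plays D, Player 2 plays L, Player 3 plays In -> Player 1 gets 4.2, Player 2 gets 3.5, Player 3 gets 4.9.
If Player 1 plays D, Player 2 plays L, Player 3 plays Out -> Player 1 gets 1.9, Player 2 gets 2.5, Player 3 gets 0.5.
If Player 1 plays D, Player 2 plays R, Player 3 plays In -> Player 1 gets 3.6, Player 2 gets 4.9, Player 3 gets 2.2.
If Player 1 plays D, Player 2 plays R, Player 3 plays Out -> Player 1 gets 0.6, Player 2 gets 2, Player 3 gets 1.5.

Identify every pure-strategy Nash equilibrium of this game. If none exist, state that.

The pure Nash equilibria are (U, L, In); (U, R, Out); (D, R, In).

Player 1 against (L, In): payoffs 5.1, 4.2 → best response U.
Player 1 against (L, Out): payoffs 1.6, 1.9 → best response D.
Player 1 against (R, In): payoffs 2.5, 3.6 → best response D.
Player 1 against (R, Out): payoffs 5.5, 0.6 → best response U.
Player 2 against (U, In): payoffs 3.6, 1.4 → best response L.
Player 2 against (U, Out): payoffs 1.8, 5.9 → best response R.
Player 2 against (D, In): payoffs 3.5, 4.9 → best response R.
Player 2 against (D, Out): payoffs 2.5, 2 → best response L.
Player 3 against (U, L): payoffs 5.9, 5 → best response In.
Player 3 against (U, R): payoffs 0.6, 5 → best response Out.
Player 3 against (D, L): payoffs 4.9, 0.5 → best response In.
Player 3 against (D, R): payoffs 2.2, 1.5 → best response In.
Mutual best responses: (U, L, In); (U, R, Out); (D, R, In).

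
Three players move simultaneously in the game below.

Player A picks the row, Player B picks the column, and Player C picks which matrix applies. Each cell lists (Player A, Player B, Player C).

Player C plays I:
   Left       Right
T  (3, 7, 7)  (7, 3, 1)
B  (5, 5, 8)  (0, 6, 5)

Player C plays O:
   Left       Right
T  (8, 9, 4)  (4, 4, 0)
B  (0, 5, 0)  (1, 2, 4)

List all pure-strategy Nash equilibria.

Player A against (Left, I): payoffs 3, 5 → best response B.
Player A against (Left, O): payoffs 8, 0 → best response T.
Player A against (Right, I): payoffs 7, 0 → best response T.
Player A against (Right, O): payoffs 4, 1 → best response T.
Player B against (T, I): payoffs 7, 3 → best response Left.
Player B against (T, O): payoffs 9, 4 → best response Left.
Player B against (B, I): payoffs 5, 6 → best response Right.
Player B against (B, O): payoffs 5, 2 → best response Left.
Player C against (T, Left): payoffs 7, 4 → best response I.
Player C against (T, Right): payoffs 1, 0 → best response I.
Player C against (B, Left): payoffs 8, 0 → best response I.
Player C against (B, Right): payoffs 5, 4 → best response I.
No profile is a mutual best response for all players.

No pure-strategy Nash equilibrium.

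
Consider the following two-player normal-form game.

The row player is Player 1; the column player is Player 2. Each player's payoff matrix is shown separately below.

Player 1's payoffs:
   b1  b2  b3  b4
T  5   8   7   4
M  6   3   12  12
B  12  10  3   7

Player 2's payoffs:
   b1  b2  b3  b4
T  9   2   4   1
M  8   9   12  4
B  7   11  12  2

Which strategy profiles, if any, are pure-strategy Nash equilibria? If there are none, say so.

(T, b1): Player 1 can switch to M (5 → 6). Not NE.
(T, b2): Player 1 can switch to B (8 → 10). Not NE.
(T, b3): Player 1 can switch to M (7 → 12). Not NE.
(T, b4): Player 1 can switch to M (4 → 12). Not NE.
(M, b1): Player 1 can switch to B (6 → 12). Not NE.
(M, b2): Player 1 can switch to T (3 → 8). Not NE.
(M, b3): Player 1 gets 12, best alternative 7; Player 2 gets 12, best alternative 9. No profitable deviation — NE.
(M, b4): Player 2 can switch to b1 (4 → 8). Not NE.
(B, b1): Player 2 can switch to b2 (7 → 11). Not NE.
(The remaining 3 profiles each have a profitable deviation by the same check.)

Pure NE: (M, b3)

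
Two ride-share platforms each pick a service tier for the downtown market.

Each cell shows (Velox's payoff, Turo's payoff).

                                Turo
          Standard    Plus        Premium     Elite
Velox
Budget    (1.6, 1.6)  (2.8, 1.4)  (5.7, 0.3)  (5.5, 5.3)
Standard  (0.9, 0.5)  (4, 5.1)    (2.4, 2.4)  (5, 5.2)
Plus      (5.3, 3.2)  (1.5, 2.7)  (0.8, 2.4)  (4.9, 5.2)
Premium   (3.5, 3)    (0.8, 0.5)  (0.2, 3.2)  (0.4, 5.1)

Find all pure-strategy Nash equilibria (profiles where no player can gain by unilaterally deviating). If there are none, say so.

Velox against Standard: payoffs 1.6, 0.9, 5.3, 3.5 → best response Plus.
Velox against Plus: payoffs 2.8, 4, 1.5, 0.8 → best response Standard.
Velox against Premium: payoffs 5.7, 2.4, 0.8, 0.2 → best response Budget.
Velox against Elite: payoffs 5.5, 5, 4.9, 0.4 → best response Budget.
Turo against Budget: payoffs 1.6, 1.4, 0.3, 5.3 → best response Elite.
Turo against Standard: payoffs 0.5, 5.1, 2.4, 5.2 → best response Elite.
Turo against Plus: payoffs 3.2, 2.7, 2.4, 5.2 → best response Elite.
Turo against Premium: payoffs 3, 0.5, 3.2, 5.1 → best response Elite.
Mutual best responses: (Budget, Elite).

(Budget, Elite)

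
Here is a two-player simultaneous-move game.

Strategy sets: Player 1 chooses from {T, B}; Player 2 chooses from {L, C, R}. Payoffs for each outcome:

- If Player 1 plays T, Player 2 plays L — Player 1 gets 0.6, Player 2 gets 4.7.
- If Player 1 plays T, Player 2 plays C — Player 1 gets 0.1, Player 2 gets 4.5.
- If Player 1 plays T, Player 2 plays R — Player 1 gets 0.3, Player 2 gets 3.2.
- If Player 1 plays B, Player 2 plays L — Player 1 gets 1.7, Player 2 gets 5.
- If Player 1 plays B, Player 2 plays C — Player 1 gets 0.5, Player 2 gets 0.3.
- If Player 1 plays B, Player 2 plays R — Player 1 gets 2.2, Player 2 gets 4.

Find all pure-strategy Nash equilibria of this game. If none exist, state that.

Pure NE: (B, L)

(T, L): Player 1 can switch to B (0.6 → 1.7). Not NE.
(T, C): Player 1 can switch to B (0.1 → 0.5). Not NE.
(T, R): Player 1 can switch to B (0.3 → 2.2). Not NE.
(B, L): Player 1 gets 1.7, best alternative 0.6; Player 2 gets 5, best alternative 4. No profitable deviation — NE.
(B, C): Player 2 can switch to L (0.3 → 5). Not NE.
(B, R): Player 2 can switch to L (4 → 5). Not NE.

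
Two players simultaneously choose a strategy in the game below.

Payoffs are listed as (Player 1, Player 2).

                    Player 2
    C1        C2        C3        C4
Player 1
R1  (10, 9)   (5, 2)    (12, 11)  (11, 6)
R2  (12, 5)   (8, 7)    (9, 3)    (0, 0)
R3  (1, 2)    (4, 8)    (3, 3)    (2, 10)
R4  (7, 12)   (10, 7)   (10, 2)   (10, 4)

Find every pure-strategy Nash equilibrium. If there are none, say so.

The unique pure-strategy Nash equilibrium is (R1, C3).

(R1, C1): Player 1 can switch to R2 (10 → 12). Not NE.
(R1, C2): Player 1 can switch to R2 (5 → 8). Not NE.
(R1, C3): Player 1 gets 12, best alternative 10; Player 2 gets 11, best alternative 9. No profitable deviation — NE.
(R1, C4): Player 2 can switch to C1 (6 → 9). Not NE.
(R2, C1): Player 2 can switch to C2 (5 → 7). Not NE.
(R2, C2): Player 1 can switch to R4 (8 → 10). Not NE.
(R2, C3): Player 1 can switch to R1 (9 → 12). Not NE.
(R2, C4): Player 1 can switch to R1 (0 → 11). Not NE.
(R3, C1): Player 1 can switch to R1 (1 → 10). Not NE.
(R3, C2): Player 1 can switch to R1 (4 → 5). Not NE.
(R3, C3): Player 1 can switch to R1 (3 → 12). Not NE.
(The remaining 5 profiles each have a profitable deviation by the same check.)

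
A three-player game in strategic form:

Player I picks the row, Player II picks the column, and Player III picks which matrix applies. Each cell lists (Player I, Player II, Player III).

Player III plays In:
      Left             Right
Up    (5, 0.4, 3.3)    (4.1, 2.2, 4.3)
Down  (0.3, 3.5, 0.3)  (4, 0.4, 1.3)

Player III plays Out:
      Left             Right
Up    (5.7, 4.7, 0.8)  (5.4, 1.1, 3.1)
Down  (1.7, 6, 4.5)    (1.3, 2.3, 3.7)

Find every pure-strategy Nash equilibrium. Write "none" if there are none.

The unique pure-strategy Nash equilibrium is (Up, Right, In).

Check each profile: it is a Nash equilibrium iff no player can strictly gain by switching unilaterally.
(Up, Left, In): Player II can switch to Right (0.4 → 2.2). Not NE.
(Up, Left, Out): Player III can switch to In (0.8 → 3.3). Not NE.
(Up, Right, In): Player I gets 4.1, best alternative 4; Player II gets 2.2, best alternative 0.4; Player III gets 4.3, best alternative 3.1. No profitable deviation — NE.
(Up, Right, Out): Player II can switch to Left (1.1 → 4.7). Not NE.
(Down, Left, In): Player I can switch to Up (0.3 → 5). Not NE.
(Down, Left, Out): Player I can switch to Up (1.7 → 5.7). Not NE.
(Down, Right, In): Player I can switch to Up (4 → 4.1). Not NE.
(Down, Right, Out): Player I can switch to Up (1.3 → 5.4). Not NE.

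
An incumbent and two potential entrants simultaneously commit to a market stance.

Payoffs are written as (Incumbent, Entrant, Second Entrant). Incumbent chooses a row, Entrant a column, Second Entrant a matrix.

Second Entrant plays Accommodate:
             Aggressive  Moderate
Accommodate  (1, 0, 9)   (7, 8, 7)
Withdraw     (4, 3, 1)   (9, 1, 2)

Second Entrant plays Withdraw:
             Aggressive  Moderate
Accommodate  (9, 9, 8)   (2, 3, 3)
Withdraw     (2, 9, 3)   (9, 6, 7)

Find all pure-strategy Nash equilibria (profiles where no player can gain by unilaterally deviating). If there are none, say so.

Mark each player's best response to every combination of opponents' strategies; a profile where every player is best-responding is a pure Nash equilibrium.
Incumbent against (Aggressive, Accommodate): payoffs 1, 4 → best response Withdraw.
Incumbent against (Aggressive, Withdraw): payoffs 9, 2 → best response Accommodate.
Incumbent against (Moderate, Accommodate): payoffs 7, 9 → best response Withdraw.
Incumbent against (Moderate, Withdraw): payoffs 2, 9 → best response Withdraw.
Entrant against (Accommodate, Accommodate): payoffs 0, 8 → best response Moderate.
Entrant against (Accommodate, Withdraw): payoffs 9, 3 → best response Aggressive.
Entrant against (Withdraw, Accommodate): payoffs 3, 1 → best response Aggressive.
Entrant against (Withdraw, Withdraw): payoffs 9, 6 → best response Aggressive.
Second Entrant against (Accommodate, Aggressive): payoffs 9, 8 → best response Accommodate.
Second Entrant against (Accommodate, Moderate): payoffs 7, 3 → best response Accommodate.
Second Entrant against (Withdraw, Aggressive): payoffs 1, 3 → best response Withdraw.
Second Entrant against (Withdraw, Moderate): payoffs 2, 7 → best response Withdraw.
No profile is a mutual best response for all players.

none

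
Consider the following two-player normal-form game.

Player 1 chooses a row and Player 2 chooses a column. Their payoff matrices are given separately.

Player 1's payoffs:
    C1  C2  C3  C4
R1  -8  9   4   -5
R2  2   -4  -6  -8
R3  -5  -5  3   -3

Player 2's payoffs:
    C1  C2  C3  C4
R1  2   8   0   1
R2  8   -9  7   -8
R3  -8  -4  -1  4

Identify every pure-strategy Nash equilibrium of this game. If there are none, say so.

Mark each player's best response to every combination of opponents' strategies; a profile where every player is best-responding is a pure Nash equilibrium.
Player 1 against C1: payoffs -8, 2, -5 → best response R2.
Player 1 against C2: payoffs 9, -4, -5 → best response R1.
Player 1 against C3: payoffs 4, -6, 3 → best response R1.
Player 1 against C4: payoffs -5, -8, -3 → best response R3.
Player 2 against R1: payoffs 2, 8, 0, 1 → best response C2.
Player 2 against R2: payoffs 8, -9, 7, -8 → best response C1.
Player 2 against R3: payoffs -8, -4, -1, 4 → best response C4.
Mutual best responses: (R1, C2); (R2, C1); (R3, C4).

Pure-strategy Nash equilibria: (R1, C2) and (R2, C1) and (R3, C4)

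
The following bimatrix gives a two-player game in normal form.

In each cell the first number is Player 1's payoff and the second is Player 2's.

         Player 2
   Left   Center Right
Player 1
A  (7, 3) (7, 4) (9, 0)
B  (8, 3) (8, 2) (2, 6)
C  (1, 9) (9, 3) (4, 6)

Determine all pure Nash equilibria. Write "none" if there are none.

none

(A, Left): Player 1 can switch to B (7 → 8). Not NE.
(A, Center): Player 1 can switch to B (7 → 8). Not NE.
(A, Right): Player 2 can switch to Left (0 → 3). Not NE.
(B, Left): Player 2 can switch to Right (3 → 6). Not NE.
(B, Center): Player 1 can switch to C (8 → 9). Not NE.
(B, Right): Player 1 can switch to A (2 → 9). Not NE.
(C, Left): Player 1 can switch to A (1 → 7). Not NE.
(C, Center): Player 2 can switch to Left (3 → 9). Not NE.
(The remaining 1 profile has a profitable deviation by the same check.)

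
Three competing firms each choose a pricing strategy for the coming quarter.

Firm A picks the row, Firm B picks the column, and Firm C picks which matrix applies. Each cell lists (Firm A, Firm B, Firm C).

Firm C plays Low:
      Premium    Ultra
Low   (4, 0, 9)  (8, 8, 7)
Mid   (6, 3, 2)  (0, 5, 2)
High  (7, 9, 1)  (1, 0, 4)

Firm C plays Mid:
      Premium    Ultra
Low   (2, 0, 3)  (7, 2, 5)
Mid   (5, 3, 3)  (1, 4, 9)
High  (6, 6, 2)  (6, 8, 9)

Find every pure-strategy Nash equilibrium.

(Low, Premium, Low): Firm A can switch to Mid (4 → 6). Not NE.
(Low, Premium, Mid): Firm A can switch to Mid (2 → 5). Not NE.
(Low, Ultra, Low): Firm A gets 8, best alternative 1; Firm B gets 8, best alternative 0; Firm C gets 7, best alternative 5. No profitable deviation — NE.
(Low, Ultra, Mid): Firm C can switch to Low (5 → 7). Not NE.
(Mid, Premium, Low): Firm A can switch to High (6 → 7). Not NE.
(Mid, Premium, Mid): Firm A can switch to High (5 → 6). Not NE.
(Mid, Ultra, Low): Firm A can switch to Low (0 → 8). Not NE.
(Mid, Ultra, Mid): Firm A can switch to Low (1 → 7). Not NE.
(High, Premium, Low): Firm C can switch to Mid (1 → 2). Not NE.
(High, Premium, Mid): Firm B can switch to Ultra (6 → 8). Not NE.
(High, Ultra, Low): Firm A can switch to Low (1 → 8). Not NE.
(High, Ultra, Mid): Firm A can switch to Low (6 → 7). Not NE.

(Low, Ultra, Low)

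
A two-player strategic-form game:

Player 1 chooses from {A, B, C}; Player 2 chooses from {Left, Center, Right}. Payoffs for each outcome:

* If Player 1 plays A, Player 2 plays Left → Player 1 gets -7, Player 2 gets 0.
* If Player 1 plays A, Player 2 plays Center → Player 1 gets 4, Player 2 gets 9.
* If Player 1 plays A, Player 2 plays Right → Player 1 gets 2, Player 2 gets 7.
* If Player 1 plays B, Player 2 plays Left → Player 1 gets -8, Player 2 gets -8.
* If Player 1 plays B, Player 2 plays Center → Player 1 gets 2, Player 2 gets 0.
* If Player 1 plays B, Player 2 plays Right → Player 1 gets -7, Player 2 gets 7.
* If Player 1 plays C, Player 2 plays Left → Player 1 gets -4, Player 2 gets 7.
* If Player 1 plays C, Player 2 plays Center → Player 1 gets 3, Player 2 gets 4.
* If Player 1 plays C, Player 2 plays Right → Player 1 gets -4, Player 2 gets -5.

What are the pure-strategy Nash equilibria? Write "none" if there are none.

Player 1 against Left: payoffs -7, -8, -4 → best response C.
Player 1 against Center: payoffs 4, 2, 3 → best response A.
Player 1 against Right: payoffs 2, -7, -4 → best response A.
Player 2 against A: payoffs 0, 9, 7 → best response Center.
Player 2 against B: payoffs -8, 0, 7 → best response Right.
Player 2 against C: payoffs 7, 4, -5 → best response Left.
Mutual best responses: (A, Center); (C, Left).

The pure Nash equilibria are (A, Center) and (C, Left).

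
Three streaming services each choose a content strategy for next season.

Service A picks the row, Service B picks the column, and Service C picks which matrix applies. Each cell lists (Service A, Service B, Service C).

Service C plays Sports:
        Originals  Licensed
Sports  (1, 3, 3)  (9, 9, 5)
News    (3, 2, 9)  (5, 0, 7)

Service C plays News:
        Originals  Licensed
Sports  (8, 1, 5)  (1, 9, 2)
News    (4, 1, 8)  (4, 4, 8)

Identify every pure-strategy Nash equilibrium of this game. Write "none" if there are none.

Mark each player's best response to every combination of opponents' strategies; a profile where every player is best-responding is a pure Nash equilibrium.
Service A against (Originals, Sports): payoffs 1, 3 → best response News.
Service A against (Originals, News): payoffs 8, 4 → best response Sports.
Service A against (Licensed, Sports): payoffs 9, 5 → best response Sports.
Service A against (Licensed, News): payoffs 1, 4 → best response News.
Service B against (Sports, Sports): payoffs 3, 9 → best response Licensed.
Service B against (Sports, News): payoffs 1, 9 → best response Licensed.
Service B against (News, Sports): payoffs 2, 0 → best response Originals.
Service B against (News, News): payoffs 1, 4 → best response Licensed.
Service C against (Sports, Originals): payoffs 3, 5 → best response News.
Service C against (Sports, Licensed): payoffs 5, 2 → best response Sports.
Service C against (News, Originals): payoffs 9, 8 → best response Sports.
Service C against (News, Licensed): payoffs 7, 8 → best response News.
Mutual best responses: (Sports, Licensed, Sports); (News, Originals, Sports); (News, Licensed, News).

Pure-strategy Nash equilibria: (Sports, Licensed, Sports) and (News, Originals, Sports) and (News, Licensed, News)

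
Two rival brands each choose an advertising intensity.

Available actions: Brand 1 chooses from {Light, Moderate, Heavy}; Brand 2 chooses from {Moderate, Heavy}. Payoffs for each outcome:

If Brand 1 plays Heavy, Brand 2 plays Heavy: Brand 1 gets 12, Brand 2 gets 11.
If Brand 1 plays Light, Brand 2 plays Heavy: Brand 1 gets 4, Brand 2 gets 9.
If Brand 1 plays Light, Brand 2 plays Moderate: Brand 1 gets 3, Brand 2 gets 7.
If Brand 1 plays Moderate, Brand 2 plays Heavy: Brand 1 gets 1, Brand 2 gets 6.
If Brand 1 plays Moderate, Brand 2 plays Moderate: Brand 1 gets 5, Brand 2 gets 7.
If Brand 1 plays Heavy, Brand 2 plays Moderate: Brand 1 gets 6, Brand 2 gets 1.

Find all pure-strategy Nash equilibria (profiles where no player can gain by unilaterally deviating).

Pure NE: (Heavy, Heavy)

For each player, find the best response to each opponent profile; mutual best responses are the pure NE.
Brand 1 against Moderate: payoffs 3, 5, 6 → best response Heavy.
Brand 1 against Heavy: payoffs 4, 1, 12 → best response Heavy.
Brand 2 against Light: payoffs 7, 9 → best response Heavy.
Brand 2 against Moderate: payoffs 7, 6 → best response Moderate.
Brand 2 against Heavy: payoffs 1, 11 → best response Heavy.
Mutual best responses: (Heavy, Heavy).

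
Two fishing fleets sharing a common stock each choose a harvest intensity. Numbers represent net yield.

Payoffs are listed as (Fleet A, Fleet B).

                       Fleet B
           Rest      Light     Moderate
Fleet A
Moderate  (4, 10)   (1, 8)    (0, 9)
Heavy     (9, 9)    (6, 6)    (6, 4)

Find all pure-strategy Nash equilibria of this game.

The unique pure-strategy Nash equilibrium is (Heavy, Rest).

For each player, find the best response to each opponent profile; mutual best responses are the pure NE.
Fleet A against Rest: payoffs 4, 9 → best response Heavy.
Fleet A against Light: payoffs 1, 6 → best response Heavy.
Fleet A against Moderate: payoffs 0, 6 → best response Heavy.
Fleet B against Moderate: payoffs 10, 8, 9 → best response Rest.
Fleet B against Heavy: payoffs 9, 6, 4 → best response Rest.
Mutual best responses: (Heavy, Rest).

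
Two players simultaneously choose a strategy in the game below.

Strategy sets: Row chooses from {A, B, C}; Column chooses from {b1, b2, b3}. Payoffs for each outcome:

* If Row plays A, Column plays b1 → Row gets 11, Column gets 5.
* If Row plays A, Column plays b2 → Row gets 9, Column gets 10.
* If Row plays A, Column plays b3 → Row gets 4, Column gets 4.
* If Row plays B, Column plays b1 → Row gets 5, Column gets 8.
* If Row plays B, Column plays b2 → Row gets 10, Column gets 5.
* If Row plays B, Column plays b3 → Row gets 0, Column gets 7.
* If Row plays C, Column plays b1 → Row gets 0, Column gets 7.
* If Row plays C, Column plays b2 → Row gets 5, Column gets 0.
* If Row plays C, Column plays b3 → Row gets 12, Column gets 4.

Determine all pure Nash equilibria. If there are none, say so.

For each strategy profile, look for a profitable unilateral deviation.
(A, b1): Column can switch to b2 (5 → 10). Not NE.
(A, b2): Row can switch to B (9 → 10). Not NE.
(A, b3): Row can switch to C (4 → 12). Not NE.
(B, b1): Row can switch to A (5 → 11). Not NE.
(B, b2): Column can switch to b1 (5 → 8). Not NE.
(B, b3): Row can switch to A (0 → 4). Not NE.
(The remaining 3 profiles each have a profitable deviation by the same check.)

There is no pure-strategy Nash equilibrium.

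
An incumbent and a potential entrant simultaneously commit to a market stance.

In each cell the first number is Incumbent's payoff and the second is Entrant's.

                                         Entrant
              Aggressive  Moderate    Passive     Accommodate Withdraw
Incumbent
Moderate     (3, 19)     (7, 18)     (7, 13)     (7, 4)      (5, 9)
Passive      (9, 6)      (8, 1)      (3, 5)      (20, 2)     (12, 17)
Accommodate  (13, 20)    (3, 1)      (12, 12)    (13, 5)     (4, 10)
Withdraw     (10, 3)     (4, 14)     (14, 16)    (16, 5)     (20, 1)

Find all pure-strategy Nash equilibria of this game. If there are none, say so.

Mark each player's best response to every combination of opponents' strategies; a profile where every player is best-responding is a pure Nash equilibrium.
Incumbent against Aggressive: payoffs 3, 9, 13, 10 → best response Accommodate.
Incumbent against Moderate: payoffs 7, 8, 3, 4 → best response Passive.
Incumbent against Passive: payoffs 7, 3, 12, 14 → best response Withdraw.
Incumbent against Accommodate: payoffs 7, 20, 13, 16 → best response Passive.
Incumbent against Withdraw: payoffs 5, 12, 4, 20 → best response Withdraw.
Entrant against Moderate: payoffs 19, 18, 13, 4, 9 → best response Aggressive.
Entrant against Passive: payoffs 6, 1, 5, 2, 17 → best response Withdraw.
Entrant against Accommodate: payoffs 20, 1, 12, 5, 10 → best response Aggressive.
Entrant against Withdraw: payoffs 3, 14, 16, 5, 1 → best response Passive.
Mutual best responses: (Accommodate, Aggressive); (Withdraw, Passive).

(Accommodate, Aggressive); (Withdraw, Passive)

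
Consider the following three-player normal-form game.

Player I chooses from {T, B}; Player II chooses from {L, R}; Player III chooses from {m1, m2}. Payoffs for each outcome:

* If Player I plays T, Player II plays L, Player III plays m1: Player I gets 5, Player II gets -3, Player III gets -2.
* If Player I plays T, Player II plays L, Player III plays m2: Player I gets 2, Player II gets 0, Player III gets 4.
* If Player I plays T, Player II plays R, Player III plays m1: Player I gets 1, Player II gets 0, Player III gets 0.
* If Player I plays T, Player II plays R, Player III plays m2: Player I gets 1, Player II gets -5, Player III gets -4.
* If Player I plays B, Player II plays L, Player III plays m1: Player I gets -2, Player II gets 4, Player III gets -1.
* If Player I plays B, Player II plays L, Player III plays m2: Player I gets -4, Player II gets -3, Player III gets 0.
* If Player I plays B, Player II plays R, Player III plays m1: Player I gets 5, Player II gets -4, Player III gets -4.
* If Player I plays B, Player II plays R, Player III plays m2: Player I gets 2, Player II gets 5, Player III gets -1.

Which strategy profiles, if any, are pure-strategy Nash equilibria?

The pure Nash equilibria are (T, L, m2), (B, R, m2).

(T, L, m1): Player II can switch to R (-3 → 0). Not NE.
(T, L, m2): Player I gets 2, best alternative -4; Player II gets 0, best alternative -5; Player III gets 4, best alternative -2. No profitable deviation — NE.
(T, R, m1): Player I can switch to B (1 → 5). Not NE.
(T, R, m2): Player I can switch to B (1 → 2). Not NE.
(B, L, m1): Player I can switch to T (-2 → 5). Not NE.
(B, L, m2): Player I can switch to T (-4 → 2). Not NE.
(B, R, m1): Player II can switch to L (-4 → 4). Not NE.
(B, R, m2): Player I gets 2, best alternative 1; Player II gets 5, best alternative -3; Player III gets -1, best alternative -4. No profitable deviation — NE.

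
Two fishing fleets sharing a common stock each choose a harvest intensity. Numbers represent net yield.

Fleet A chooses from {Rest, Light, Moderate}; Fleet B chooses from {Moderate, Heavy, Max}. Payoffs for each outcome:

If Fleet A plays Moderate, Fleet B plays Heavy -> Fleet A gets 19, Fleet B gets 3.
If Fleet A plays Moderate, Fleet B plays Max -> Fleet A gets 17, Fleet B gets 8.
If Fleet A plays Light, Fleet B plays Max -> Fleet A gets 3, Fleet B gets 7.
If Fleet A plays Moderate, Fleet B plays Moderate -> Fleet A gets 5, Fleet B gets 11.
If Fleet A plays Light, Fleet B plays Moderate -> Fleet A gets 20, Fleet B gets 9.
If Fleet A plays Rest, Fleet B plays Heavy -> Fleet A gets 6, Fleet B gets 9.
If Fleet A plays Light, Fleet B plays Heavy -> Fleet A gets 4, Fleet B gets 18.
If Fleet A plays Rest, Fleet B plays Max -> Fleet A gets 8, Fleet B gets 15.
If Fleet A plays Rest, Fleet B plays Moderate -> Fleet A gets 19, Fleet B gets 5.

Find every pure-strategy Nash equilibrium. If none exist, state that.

Mark each player's best response to every combination of opponents' strategies; a profile where every player is best-responding is a pure Nash equilibrium.
Fleet A against Moderate: payoffs 19, 20, 5 → best response Light.
Fleet A against Heavy: payoffs 6, 4, 19 → best response Moderate.
Fleet A against Max: payoffs 8, 3, 17 → best response Moderate.
Fleet B against Rest: payoffs 5, 9, 15 → best response Max.
Fleet B against Light: payoffs 9, 18, 7 → best response Heavy.
Fleet B against Moderate: payoffs 11, 3, 8 → best response Moderate.
No profile is a mutual best response for all players.

This game has no pure Nash equilibrium.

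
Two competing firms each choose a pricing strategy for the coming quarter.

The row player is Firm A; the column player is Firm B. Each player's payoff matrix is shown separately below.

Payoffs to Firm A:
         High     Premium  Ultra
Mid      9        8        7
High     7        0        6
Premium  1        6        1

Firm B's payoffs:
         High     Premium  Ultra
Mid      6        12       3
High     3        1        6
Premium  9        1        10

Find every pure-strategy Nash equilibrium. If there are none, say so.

Check each profile: it is a Nash equilibrium iff no player can strictly gain by switching unilaterally.
(Mid, High): Firm B can switch to Premium (6 → 12). Not NE.
(Mid, Premium): Firm A gets 8, best alternative 6; Firm B gets 12, best alternative 6. No profitable deviation — NE.
(Mid, Ultra): Firm B can switch to High (3 → 6). Not NE.
(High, High): Firm A can switch to Mid (7 → 9). Not NE.
(High, Premium): Firm A can switch to Mid (0 → 8). Not NE.
(High, Ultra): Firm A can switch to Mid (6 → 7). Not NE.
(Premium, High): Firm A can switch to Mid (1 → 9). Not NE.
(Premium, Premium): Firm A can switch to Mid (6 → 8). Not NE.
(Premium, Ultra): Firm A can switch to Mid (1 → 7). Not NE.

Pure NE: (Mid, Premium)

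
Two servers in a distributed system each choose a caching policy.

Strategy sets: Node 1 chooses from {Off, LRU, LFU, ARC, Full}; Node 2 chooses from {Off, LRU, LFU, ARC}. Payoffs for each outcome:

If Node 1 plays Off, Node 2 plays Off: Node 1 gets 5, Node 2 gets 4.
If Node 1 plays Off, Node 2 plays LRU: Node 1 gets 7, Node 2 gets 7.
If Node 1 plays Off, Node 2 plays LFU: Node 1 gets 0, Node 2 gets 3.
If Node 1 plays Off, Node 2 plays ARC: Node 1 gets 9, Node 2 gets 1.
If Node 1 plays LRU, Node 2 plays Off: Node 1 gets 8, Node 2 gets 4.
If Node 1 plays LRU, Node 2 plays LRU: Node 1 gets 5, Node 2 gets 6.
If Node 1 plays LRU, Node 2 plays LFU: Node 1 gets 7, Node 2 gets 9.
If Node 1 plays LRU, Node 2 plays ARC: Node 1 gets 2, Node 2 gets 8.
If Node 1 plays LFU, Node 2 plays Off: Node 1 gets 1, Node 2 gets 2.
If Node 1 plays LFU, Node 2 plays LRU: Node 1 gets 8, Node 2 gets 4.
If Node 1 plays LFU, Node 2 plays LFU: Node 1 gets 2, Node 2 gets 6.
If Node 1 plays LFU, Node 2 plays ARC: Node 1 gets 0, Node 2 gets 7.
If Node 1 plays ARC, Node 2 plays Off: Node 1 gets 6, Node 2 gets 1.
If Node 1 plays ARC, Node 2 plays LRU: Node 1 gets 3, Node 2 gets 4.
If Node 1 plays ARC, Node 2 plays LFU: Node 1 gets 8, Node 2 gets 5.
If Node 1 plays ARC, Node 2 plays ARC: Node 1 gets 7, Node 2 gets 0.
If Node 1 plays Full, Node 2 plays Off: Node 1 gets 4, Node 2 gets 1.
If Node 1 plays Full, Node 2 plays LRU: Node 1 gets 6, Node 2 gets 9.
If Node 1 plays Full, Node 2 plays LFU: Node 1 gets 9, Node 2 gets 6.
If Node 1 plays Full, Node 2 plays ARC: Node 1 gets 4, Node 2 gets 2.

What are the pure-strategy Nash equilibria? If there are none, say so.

No pure-strategy Nash equilibrium.

(Off, Off): Node 1 can switch to LRU (5 → 8). Not NE.
(Off, LRU): Node 1 can switch to LFU (7 → 8). Not NE.
(Off, LFU): Node 1 can switch to LRU (0 → 7). Not NE.
(Off, ARC): Node 2 can switch to Off (1 → 4). Not NE.
(LRU, Off): Node 2 can switch to LRU (4 → 6). Not NE.
(LRU, LRU): Node 1 can switch to Off (5 → 7). Not NE.
(The remaining 14 profiles each have a profitable deviation by the same check.)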